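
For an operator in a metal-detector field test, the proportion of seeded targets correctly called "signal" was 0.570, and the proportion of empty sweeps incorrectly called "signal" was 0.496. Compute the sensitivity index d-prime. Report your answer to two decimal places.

z(H) = z(0.570) = 0.176
z(FA) = z(0.496) = -0.010
d' = z(H) − z(FA) = 0.176 − (-0.010) = 0.186

d-prime = 0.19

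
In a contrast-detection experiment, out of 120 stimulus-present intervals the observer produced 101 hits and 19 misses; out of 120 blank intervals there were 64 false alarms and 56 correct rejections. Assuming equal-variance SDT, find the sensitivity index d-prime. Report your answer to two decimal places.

H = 101/120 = 0.8417
FA = 64/120 = 0.5333
Φ⁻¹(0.8417) = 1.001, Φ⁻¹(0.5333) = 0.084
d' = z(H) − z(FA) = 1.001 − 0.084 = 0.917

d-prime = 0.92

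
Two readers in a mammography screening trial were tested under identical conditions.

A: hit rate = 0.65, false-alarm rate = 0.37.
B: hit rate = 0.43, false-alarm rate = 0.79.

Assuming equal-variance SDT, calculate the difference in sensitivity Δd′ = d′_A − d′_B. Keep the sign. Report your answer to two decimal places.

A: z(0.65) = 0.385, z(0.37) = -0.332, d' = 0.717
B: z(0.43) = -0.176, z(0.79) = 0.806, d' = -0.982
Δd' = d'_A − d'_B = 0.717 − (-0.982) = 1.699
A has the higher sensitivity.

Δd′ = 1.70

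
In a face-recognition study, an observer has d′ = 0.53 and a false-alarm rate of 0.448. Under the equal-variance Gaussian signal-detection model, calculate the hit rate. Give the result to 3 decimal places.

hit rate = 0.655

z(false-alarm rate) = z(0.448) = -0.1307
z(H) = z(FA) + d' = -0.1307 + 0.53 = 0.3993
hit rate = Φ(0.3993) = 0.6552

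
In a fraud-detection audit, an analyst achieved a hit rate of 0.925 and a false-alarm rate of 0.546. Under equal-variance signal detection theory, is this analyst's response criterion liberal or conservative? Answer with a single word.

liberal

z(H) = 1.440, z(FA) = 0.116
c = −½·(z(H) + z(FA)) = -0.778
c < 0 → liberal criterion (biased toward responding “yes”).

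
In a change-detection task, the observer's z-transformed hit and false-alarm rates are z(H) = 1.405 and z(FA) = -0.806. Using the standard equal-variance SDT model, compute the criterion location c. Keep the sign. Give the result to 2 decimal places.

c = -0.30

c = −½·[z(H) + z(FA)] = −½·(1.405 + (-0.806)) = -0.2995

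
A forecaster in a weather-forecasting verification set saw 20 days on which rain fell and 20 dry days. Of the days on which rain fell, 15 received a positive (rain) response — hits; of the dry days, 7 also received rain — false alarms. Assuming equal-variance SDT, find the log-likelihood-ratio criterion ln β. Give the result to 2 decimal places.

ln β = -0.15

H = 15/20 = 0.7500
FA = 7/20 = 0.3500
z(0.7500) = 0.674, z(0.3500) = -0.385
ln β = −½·[z(H)² − z(FA)²] = −0.5 × (0.454 − 0.148) = -0.153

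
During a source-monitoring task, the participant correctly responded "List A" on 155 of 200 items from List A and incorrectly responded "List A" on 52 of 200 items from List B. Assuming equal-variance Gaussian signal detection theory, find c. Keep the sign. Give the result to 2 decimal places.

H = 155/200 = 0.7750
FA = 52/200 = 0.2600
Φ⁻¹(H) = Φ⁻¹(0.7750) = 0.7554
Φ⁻¹(FA) = Φ⁻¹(0.2600) = -0.6433
c = −½·[z(H) + z(FA)] = −0.5 × (0.7554 + (-0.6433)) = -0.05605

c = -0.06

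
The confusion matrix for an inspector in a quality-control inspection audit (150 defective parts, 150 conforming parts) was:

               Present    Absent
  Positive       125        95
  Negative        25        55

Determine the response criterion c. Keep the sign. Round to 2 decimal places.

c = -0.65

H = 125/150 = 0.8333
FA = 95/150 = 0.6333
z(H) = 0.9673
z(FA) = 0.3406
c = −½·[z(H) + z(FA)] = −0.5 × (0.9673 + 0.3406) = -0.65395
c < 0: the inspector has a liberal response bias.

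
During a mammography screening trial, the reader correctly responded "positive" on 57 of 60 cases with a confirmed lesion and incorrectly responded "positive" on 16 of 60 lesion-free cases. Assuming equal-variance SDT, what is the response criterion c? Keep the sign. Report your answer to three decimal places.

H = 57/60 = 0.9500
FA = 16/60 = 0.2667
z(0.9500) = 1.6449, z(0.2667) = -0.6228
c = −½·[z(H) + z(FA)] = −0.5 × (1.6449 + (-0.6228)) = -0.51105
c < 0: the reader has a liberal response bias.

c = -0.511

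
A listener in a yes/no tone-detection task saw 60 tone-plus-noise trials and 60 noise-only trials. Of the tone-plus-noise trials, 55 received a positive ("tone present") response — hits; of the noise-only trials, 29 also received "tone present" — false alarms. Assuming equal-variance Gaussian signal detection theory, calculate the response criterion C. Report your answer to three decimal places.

C = -0.671

H = 55/60 = 0.9167
FA = 29/60 = 0.4833
z(0.9167) = 1.3832, z(0.4833) = -0.0419
c = −½·[z(H) + z(FA)] = −0.5 × (1.3832 + (-0.0419)) = -0.67065
c < 0: the listener has a liberal response bias.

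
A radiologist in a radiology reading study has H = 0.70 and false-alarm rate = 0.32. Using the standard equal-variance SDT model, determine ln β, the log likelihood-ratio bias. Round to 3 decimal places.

ln β = -0.028

z(0.70) = 0.5244, z(0.32) = -0.4677
ln β = −½·[z(H)² − z(FA)²] = −0.5 × (0.2750 − 0.2187) = -0.02815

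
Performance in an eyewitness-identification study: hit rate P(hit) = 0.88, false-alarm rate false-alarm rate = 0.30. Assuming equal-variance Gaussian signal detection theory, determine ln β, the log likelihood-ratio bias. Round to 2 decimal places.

ln β = -0.55

z(H) = z(0.88) = 1.175
z(FA) = z(0.30) = -0.524
ln β = −½·[z(H)² − z(FA)²] = −0.5 × (1.381 − 0.275) = -0.553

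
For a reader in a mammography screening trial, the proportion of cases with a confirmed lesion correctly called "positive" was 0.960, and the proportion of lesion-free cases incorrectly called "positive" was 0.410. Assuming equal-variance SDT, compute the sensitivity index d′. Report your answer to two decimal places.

d′ = 1.98

z(H) = z(0.960) = 1.751
z(FA) = z(0.410) = -0.228
d' = z(H) − z(FA) = 1.751 − (-0.228) = 1.979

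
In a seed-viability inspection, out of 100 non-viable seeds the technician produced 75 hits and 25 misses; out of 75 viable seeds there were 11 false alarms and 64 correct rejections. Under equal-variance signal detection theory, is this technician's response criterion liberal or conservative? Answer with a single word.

z(H) = 0.674, z(FA) = -1.051
c = −½·(z(H) + z(FA)) = 0.1885
c > 0 → conservative criterion (biased toward responding “no”).

conservative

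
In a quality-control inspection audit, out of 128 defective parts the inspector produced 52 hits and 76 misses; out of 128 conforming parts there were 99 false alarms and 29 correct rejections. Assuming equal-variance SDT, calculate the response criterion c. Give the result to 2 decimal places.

H = 52/128 = 0.4062
FA = 99/128 = 0.7734
z(H) = z(0.4062) = -0.237
z(FA) = z(0.7734) = 0.750
c = −½·[z(H) + z(FA)] = −0.5 × (-0.237 + 0.750) = -0.2565
c < 0: the inspector has a liberal response bias.

c = -0.26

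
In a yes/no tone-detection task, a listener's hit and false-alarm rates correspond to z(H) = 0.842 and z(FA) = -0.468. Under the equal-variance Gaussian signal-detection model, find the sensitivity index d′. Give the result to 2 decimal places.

d′ = 1.31

d' = z(H) − z(FA) = 0.842 − (-0.468) = 1.310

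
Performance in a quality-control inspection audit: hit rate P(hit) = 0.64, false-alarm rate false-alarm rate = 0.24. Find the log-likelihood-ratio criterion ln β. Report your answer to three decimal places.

z(H) = z(0.64) = 0.3585
z(FA) = z(0.24) = -0.7063
ln β = −½·[z(H)² − z(FA)²] = −0.5 × (0.1285 − 0.4989) = 0.1852

ln β = 0.185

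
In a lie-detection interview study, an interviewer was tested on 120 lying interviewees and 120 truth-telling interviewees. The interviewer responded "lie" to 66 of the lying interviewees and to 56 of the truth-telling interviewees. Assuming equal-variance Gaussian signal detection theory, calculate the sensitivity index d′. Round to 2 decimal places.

H = 66/120 = 0.5500
FA = 56/120 = 0.4667
Φ⁻¹(0.5500) = 0.1257, Φ⁻¹(0.4667) = -0.0836
d' = z(H) − z(FA) = 0.1257 − (-0.0836) = 0.2093

d′ = 0.21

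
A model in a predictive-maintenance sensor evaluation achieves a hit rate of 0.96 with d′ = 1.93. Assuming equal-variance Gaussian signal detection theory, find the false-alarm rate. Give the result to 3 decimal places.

z(hit rate) = z(0.96) = 1.7507
z(FA) = z(H) − d' = 1.7507 − 1.93 = -0.1793
false-alarm rate = Φ(-0.1793) = 0.4289

false-alarm rate = 0.429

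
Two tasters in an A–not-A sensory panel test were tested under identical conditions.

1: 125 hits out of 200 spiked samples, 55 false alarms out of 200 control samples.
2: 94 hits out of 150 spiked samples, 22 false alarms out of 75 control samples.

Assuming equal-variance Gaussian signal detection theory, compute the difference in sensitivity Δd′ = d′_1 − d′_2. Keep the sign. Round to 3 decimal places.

1: z(0.6250) = 0.3186, z(0.2750) = -0.5978, d' = 0.9164
2: z(0.6267) = 0.3231, z(0.2933) = -0.5438, d' = 0.8669
Δd' = d'_1 − d'_2 = 0.9164 − 0.8669 = 0.0495
1 has the higher sensitivity.

Δd′ = 0.050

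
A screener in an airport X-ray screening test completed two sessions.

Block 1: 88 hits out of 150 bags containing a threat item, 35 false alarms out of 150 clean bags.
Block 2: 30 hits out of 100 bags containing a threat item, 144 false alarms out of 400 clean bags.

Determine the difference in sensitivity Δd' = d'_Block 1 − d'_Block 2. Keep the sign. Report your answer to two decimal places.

Block 1: z(0.5867) = 0.219, z(0.2333) = -0.728, d' = 0.947
Block 2: z(0.3000) = -0.524, z(0.3600) = -0.358, d' = -0.166
Δd' = d'_Block 1 − d'_Block 2 = 0.947 − (-0.166) = 1.113
Block 1 has the higher sensitivity.

Δd' = 1.11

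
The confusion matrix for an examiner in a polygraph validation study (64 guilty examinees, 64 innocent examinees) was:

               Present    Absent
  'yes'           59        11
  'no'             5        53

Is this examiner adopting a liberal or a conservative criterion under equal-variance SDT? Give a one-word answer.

liberal

z(H) = 1.418, z(FA) = -0.947
c = −½·(z(H) + z(FA)) = -0.2355
c < 0 → liberal criterion (biased toward responding “yes”).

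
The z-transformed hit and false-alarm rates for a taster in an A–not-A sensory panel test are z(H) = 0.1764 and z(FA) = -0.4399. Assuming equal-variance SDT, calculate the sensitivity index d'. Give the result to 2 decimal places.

d' = 0.62

d' = z(H) − z(FA) = 0.1764 − (-0.4399) = 0.6163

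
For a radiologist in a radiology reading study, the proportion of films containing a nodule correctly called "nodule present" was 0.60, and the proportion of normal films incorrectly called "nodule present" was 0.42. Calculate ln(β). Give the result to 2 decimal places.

ln β = -0.01

z(H) = z(0.60) = 0.253
z(FA) = z(0.42) = -0.202
ln β = −½·[z(H)² − z(FA)²] = −0.5 × (0.064 − 0.041) = -0.0115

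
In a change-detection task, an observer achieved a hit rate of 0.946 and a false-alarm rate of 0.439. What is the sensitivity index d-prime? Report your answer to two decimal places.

z(H) = 1.607
z(FA) = -0.154
d' = z(H) − z(FA) = 1.607 − (-0.154) = 1.761

d-prime = 1.76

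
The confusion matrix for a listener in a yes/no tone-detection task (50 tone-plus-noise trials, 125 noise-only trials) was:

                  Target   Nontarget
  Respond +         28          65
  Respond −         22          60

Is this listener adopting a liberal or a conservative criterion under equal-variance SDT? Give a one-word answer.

z(H) = 0.151, z(FA) = 0.050
c = −½·(z(H) + z(FA)) = -0.1005
c < 0 → liberal criterion (biased toward responding “yes”).

liberal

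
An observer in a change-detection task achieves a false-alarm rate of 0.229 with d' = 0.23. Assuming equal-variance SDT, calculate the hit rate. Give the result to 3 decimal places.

hit rate = 0.304

z(false-alarm rate) = z(0.229) = -0.7421
z(H) = z(FA) + d' = -0.7421 + 0.23 = -0.5121
hit rate = Φ(-0.5121) = 0.3043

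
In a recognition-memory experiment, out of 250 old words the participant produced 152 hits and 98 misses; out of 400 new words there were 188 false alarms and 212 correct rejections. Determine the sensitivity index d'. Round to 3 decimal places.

d' = 0.349

H = 152/250 = 0.6080
FA = 188/400 = 0.4700
z(H) = z(0.6080) = 0.2741
z(FA) = z(0.4700) = -0.0753
d' = z(H) − z(FA) = 0.2741 − (-0.0753) = 0.3494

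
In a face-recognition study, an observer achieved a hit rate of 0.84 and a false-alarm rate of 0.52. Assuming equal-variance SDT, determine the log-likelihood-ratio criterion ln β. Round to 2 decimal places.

z(H) = 0.994
z(FA) = 0.050
ln β = −½·[z(H)² − z(FA)²] = −0.5 × (0.988 − 0.003) = -0.4925

ln β = -0.49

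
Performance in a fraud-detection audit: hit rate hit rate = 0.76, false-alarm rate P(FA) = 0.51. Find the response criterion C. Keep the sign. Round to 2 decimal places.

Φ⁻¹(H) = 0.7063
Φ⁻¹(FA) = 0.0251
c = −½·[z(H) + z(FA)] = −0.5 × (0.7063 + 0.0251) = -0.3657

C = -0.37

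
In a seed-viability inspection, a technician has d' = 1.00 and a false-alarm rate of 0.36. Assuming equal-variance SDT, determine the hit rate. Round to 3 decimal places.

hit rate = 0.739

z(false-alarm rate) = z(0.36) = -0.3585
z(H) = z(FA) + d' = -0.3585 + 1.00 = 0.6415
hit rate = Φ(0.6415) = 0.7394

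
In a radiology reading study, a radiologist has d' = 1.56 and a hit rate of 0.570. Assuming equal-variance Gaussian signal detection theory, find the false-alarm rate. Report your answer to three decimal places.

z(hit rate) = z(0.570) = 0.1764
z(FA) = z(H) − d' = 0.1764 − 1.56 = -1.3836
false-alarm rate = Φ(-1.3836) = 0.0832

false-alarm rate = 0.083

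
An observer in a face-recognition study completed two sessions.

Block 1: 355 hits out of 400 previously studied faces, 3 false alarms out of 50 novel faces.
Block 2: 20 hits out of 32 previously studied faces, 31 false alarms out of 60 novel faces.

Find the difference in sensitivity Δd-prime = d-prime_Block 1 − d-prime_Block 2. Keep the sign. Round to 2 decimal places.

Δd-prime = 2.49

Block 1: z(0.8875) = 1.213, z(0.0600) = -1.555, d' = 2.768
Block 2: z(0.6250) = 0.319, z(0.5167) = 0.042, d' = 0.277
Δd' = d'_Block 1 − d'_Block 2 = 2.768 − 0.277 = 2.491
Block 1 has the higher sensitivity.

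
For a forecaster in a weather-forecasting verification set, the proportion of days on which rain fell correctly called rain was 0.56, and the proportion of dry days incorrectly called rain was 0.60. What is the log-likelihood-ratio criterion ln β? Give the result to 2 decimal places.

Φ⁻¹(H) = Φ⁻¹(0.56) = 0.151
Φ⁻¹(FA) = Φ⁻¹(0.60) = 0.253
ln β = −½·[z(H)² − z(FA)²] = −0.5 × (0.023 − 0.064) = 0.0205

ln β = 0.02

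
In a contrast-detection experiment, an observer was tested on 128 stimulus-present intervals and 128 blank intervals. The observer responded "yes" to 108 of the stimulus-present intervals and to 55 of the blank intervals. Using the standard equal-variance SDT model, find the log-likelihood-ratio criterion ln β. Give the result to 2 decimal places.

H = 108/128 = 0.8438
FA = 55/128 = 0.4297
Φ⁻¹(H) = Φ⁻¹(0.8438) = 1.010
Φ⁻¹(FA) = Φ⁻¹(0.4297) = -0.177
ln β = −½·[z(H)² − z(FA)²] = −0.5 × (1.020 − 0.031) = -0.4945

ln β = -0.49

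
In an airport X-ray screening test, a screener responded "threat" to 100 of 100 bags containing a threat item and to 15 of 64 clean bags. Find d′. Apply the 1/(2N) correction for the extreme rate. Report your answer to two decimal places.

The hit rate is 100/100 = 1, so apply the 1/(2N) correction: H → 1 − 1/(2·100) = 0.99500.
z(H) = z(0.99500) = 2.576
z(FA) = z(0.23438) = -0.724
d' = 2.576 − (-0.724) = 3.300

d′ = 3.30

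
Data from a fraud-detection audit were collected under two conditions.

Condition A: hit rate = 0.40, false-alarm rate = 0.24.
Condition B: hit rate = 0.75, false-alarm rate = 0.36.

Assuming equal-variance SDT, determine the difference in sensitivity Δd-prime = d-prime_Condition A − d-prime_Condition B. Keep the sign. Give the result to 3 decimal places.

Condition A: z(0.40) = -0.2533, z(0.24) = -0.7063, d' = 0.4530
Condition B: z(0.75) = 0.6745, z(0.36) = -0.3585, d' = 1.0330
Δd' = d'_Condition A − d'_Condition B = 0.4530 − 1.0330 = -0.5800
Condition B has the higher sensitivity.

Δd-prime = -0.580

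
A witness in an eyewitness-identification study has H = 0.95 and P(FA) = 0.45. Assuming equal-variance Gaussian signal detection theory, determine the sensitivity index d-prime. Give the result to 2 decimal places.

z(H) = z(0.95) = 1.645
z(FA) = z(0.45) = -0.126
d' = z(H) − z(FA) = 1.645 − (-0.126) = 1.771

d-prime = 1.77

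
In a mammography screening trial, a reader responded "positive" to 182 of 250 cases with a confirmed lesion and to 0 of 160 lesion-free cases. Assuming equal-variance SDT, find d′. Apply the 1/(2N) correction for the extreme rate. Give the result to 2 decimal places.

The false-alarm rate is 0/160 = 0, so apply the 1/(2N) correction: FA → 1/(2·160) = 0.00313.
z(H) = z(0.72800) = 0.607
z(FA) = z(0.00313) = -2.734
d' = 0.607 − (-2.734) = 3.341

d′ = 3.34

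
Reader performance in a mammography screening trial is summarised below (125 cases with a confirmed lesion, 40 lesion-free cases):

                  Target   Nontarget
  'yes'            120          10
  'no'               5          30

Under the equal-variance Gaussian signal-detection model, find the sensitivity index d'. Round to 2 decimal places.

H = 120/125 = 0.9600
FA = 10/40 = 0.2500
z(H) = z(0.9600) = 1.751
z(FA) = z(0.2500) = -0.674
d' = z(H) − z(FA) = 1.751 − (-0.674) = 2.425

d' = 2.43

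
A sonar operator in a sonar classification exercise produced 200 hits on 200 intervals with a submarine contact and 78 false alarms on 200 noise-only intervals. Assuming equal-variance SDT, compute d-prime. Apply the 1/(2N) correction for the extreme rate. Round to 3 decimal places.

The hit rate is 200/200 = 1, so apply the 1/(2N) correction: H → 1 − 1/(2·200) = 0.99750.
z(H) = z(0.99750) = 2.8070
z(FA) = z(0.39000) = -0.2793
d' = 2.8070 − (-0.2793) = 3.0863

d-prime = 3.086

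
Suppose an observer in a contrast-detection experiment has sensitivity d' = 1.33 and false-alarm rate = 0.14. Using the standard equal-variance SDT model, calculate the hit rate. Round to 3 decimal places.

hit rate = 0.599

z(false-alarm rate) = z(0.14) = -1.0803
z(H) = z(FA) + d' = -1.0803 + 1.33 = 0.2497
hit rate = Φ(0.2497) = 0.5986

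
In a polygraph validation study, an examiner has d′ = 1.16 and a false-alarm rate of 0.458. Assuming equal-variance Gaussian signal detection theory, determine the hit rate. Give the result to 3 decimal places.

hit rate = 0.854

z(false-alarm rate) = z(0.458) = -0.1055
z(H) = z(FA) + d' = -0.1055 + 1.16 = 1.0545
hit rate = Φ(1.0545) = 0.8542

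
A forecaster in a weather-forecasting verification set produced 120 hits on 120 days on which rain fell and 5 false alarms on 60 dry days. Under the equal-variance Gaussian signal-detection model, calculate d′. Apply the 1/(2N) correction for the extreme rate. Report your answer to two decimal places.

d′ = 4.02

The hit rate is 120/120 = 1, so apply the 1/(2N) correction: H → 1 − 1/(2·120) = 0.99583.
z(H) = z(0.99583) = 2.638
z(FA) = z(0.08333) = -1.383
d' = 2.638 − (-1.383) = 4.021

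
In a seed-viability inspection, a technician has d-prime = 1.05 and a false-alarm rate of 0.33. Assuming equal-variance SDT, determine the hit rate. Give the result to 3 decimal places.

hit rate = 0.729

z(false-alarm rate) = z(0.33) = -0.4399
z(H) = z(FA) + d' = -0.4399 + 1.05 = 0.6101
hit rate = Φ(0.6101) = 0.7291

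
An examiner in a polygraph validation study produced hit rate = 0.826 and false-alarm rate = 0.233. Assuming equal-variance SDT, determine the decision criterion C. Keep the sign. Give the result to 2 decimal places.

C = -0.10

z(H) = 0.938
z(FA) = -0.729
c = −½·[z(H) + z(FA)] = −0.5 × (0.938 + (-0.729)) = -0.1045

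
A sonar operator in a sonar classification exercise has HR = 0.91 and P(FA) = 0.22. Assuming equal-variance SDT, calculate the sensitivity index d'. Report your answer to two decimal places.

z(H) = z(0.91) = 1.3408
z(FA) = z(0.22) = -0.7722
d' = z(H) − z(FA) = 1.3408 − (-0.7722) = 2.1130

d' = 2.11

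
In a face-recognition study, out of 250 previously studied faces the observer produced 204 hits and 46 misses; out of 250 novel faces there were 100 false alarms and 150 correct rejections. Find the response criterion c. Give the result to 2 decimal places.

c = -0.32

H = 204/250 = 0.8160
FA = 100/250 = 0.4000
z(H) = 0.900
z(FA) = -0.253
c = −½·[z(H) + z(FA)] = −0.5 × (0.900 + (-0.253)) = -0.3235
c < 0: the observer has a liberal response bias.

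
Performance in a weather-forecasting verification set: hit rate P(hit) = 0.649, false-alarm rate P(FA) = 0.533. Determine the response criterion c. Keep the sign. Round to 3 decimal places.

Φ⁻¹(H) = Φ⁻¹(0.649) = 0.3826
Φ⁻¹(FA) = Φ⁻¹(0.533) = 0.0828
c = −½·[z(H) + z(FA)] = −0.5 × (0.3826 + 0.0828) = -0.2327

c = -0.233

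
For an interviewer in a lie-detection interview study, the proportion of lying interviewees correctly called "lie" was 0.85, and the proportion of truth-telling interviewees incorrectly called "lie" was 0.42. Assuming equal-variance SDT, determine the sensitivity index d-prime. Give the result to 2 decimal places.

d-prime = 1.24

z(0.85) = 1.0364, z(0.42) = -0.2019
d' = z(H) − z(FA) = 1.0364 − (-0.2019) = 1.2383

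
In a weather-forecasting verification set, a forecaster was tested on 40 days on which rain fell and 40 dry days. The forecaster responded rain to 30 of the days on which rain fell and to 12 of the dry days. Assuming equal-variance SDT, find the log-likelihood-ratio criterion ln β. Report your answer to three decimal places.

H = 30/40 = 0.7500
FA = 12/40 = 0.3000
Φ⁻¹(H) = 0.6745
Φ⁻¹(FA) = -0.5244
ln β = −½·[z(H)² − z(FA)²] = −0.5 × (0.4550 − 0.2750) = -0.0900

ln β = -0.090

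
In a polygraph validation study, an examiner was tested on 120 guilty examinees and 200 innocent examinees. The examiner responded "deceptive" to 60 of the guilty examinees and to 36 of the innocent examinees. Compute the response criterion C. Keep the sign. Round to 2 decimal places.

C = 0.46

H = 60/120 = 0.5000
FA = 36/200 = 0.1800
z(0.5000) = 0.0000, z(0.1800) = -0.9154
c = −½·[z(H) + z(FA)] = −0.5 × (0.0000 + (-0.9154)) = 0.4577
c > 0: the examiner has a conservative response bias.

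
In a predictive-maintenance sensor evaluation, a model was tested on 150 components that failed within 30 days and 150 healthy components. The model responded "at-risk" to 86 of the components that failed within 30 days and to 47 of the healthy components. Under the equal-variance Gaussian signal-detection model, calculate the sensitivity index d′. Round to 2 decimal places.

H = 86/150 = 0.5733
FA = 47/150 = 0.3133
Φ⁻¹(H) = Φ⁻¹(0.5733) = 0.1848
Φ⁻¹(FA) = Φ⁻¹(0.3133) = -0.4865
d' = z(H) − z(FA) = 0.1848 − (-0.4865) = 0.6713

d′ = 0.67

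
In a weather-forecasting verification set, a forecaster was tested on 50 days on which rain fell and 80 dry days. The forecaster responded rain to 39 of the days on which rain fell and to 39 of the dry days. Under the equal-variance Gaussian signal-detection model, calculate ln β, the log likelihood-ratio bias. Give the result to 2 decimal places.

ln β = -0.30

H = 39/50 = 0.7800
FA = 39/80 = 0.4875
z(H) = 0.772
z(FA) = -0.031
ln β = −½·[z(H)² − z(FA)²] = −0.5 × (0.596 − 0.001) = -0.2975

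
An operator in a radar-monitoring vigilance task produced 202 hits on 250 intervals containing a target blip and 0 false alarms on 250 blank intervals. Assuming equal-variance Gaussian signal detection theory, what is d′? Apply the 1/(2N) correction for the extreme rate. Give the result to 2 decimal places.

d′ = 3.75

The false-alarm rate is 0/250 = 0, so apply the 1/(2N) correction: FA → 1/(2·250) = 0.00200.
z(H) = z(0.80800) = 0.871
z(FA) = z(0.00200) = -2.878
d' = 0.871 − (-2.878) = 3.749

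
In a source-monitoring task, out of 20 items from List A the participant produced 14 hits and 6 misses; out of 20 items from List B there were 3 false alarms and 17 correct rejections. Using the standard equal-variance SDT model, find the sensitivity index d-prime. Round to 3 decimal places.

d-prime = 1.561

H = 14/20 = 0.7000
FA = 3/20 = 0.1500
z(0.7000) = 0.5244, z(0.1500) = -1.0364
d' = z(H) − z(FA) = 0.5244 − (-1.0364) = 1.5608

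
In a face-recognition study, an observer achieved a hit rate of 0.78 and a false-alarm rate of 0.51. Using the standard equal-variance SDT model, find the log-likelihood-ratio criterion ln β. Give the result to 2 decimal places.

ln β = -0.30

Φ⁻¹(H) = Φ⁻¹(0.78) = 0.772
Φ⁻¹(FA) = Φ⁻¹(0.51) = 0.025
ln β = −½·[z(H)² − z(FA)²] = −0.5 × (0.596 − 0.001) = -0.2975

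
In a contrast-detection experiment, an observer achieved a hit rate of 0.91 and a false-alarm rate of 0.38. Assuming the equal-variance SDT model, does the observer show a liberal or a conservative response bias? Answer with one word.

liberal

z(H) = 1.341, z(FA) = -0.305
c = −½·(z(H) + z(FA)) = -0.518
c < 0 → liberal criterion (biased toward responding “yes”).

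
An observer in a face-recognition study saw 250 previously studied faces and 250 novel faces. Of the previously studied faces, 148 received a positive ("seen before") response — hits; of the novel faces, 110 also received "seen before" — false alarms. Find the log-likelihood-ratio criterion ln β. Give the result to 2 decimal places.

ln β = -0.02

H = 148/250 = 0.5920
FA = 110/250 = 0.4400
Φ⁻¹(H) = Φ⁻¹(0.5920) = 0.233
Φ⁻¹(FA) = Φ⁻¹(0.4400) = -0.151
ln β = −½·[z(H)² − z(FA)²] = −0.5 × (0.054 − 0.023) = -0.0155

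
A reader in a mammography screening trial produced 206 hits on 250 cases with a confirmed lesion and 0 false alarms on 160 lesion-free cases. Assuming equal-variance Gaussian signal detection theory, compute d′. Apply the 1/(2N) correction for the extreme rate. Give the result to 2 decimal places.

d′ = 3.67

The false-alarm rate is 0/160 = 0, so apply the 1/(2N) correction: FA → 1/(2·160) = 0.00313.
z(H) = z(0.82400) = 0.931
z(FA) = z(0.00313) = -2.734
d' = 0.931 − (-2.734) = 3.665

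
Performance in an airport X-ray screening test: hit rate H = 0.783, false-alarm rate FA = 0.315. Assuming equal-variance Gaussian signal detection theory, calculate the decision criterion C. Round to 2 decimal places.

C = -0.15

z(H) = z(0.783) = 0.7824
z(FA) = z(0.315) = -0.4817
c = −½·[z(H) + z(FA)] = −0.5 × (0.7824 + (-0.4817)) = -0.15035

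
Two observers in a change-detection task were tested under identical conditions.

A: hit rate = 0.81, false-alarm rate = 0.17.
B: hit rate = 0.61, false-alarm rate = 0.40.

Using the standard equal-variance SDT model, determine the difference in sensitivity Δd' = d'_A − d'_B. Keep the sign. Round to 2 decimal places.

A: z(0.81) = 0.878, z(0.17) = -0.954, d' = 1.832
B: z(0.61) = 0.279, z(0.40) = -0.253, d' = 0.532
Δd' = d'_A − d'_B = 1.832 − 0.532 = 1.300
A has the higher sensitivity.

Δd' = 1.30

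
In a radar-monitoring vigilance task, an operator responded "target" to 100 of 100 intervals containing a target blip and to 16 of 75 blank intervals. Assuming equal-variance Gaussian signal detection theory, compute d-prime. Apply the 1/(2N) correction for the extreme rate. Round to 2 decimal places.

The hit rate is 100/100 = 1, so apply the 1/(2N) correction: H → 1 − 1/(2·100) = 0.99500.
z(H) = z(0.99500) = 2.576
z(FA) = z(0.21333) = -0.795
d' = 2.576 − (-0.795) = 3.371

d-prime = 3.37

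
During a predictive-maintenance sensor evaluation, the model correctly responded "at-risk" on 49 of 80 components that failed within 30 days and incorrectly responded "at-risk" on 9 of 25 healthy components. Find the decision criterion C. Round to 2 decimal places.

C = 0.04

H = 49/80 = 0.6125
FA = 9/25 = 0.3600
z(H) = z(0.6125) = 0.286
z(FA) = z(0.3600) = -0.358
c = −½·[z(H) + z(FA)] = −0.5 × (0.286 + (-0.358)) = 0.036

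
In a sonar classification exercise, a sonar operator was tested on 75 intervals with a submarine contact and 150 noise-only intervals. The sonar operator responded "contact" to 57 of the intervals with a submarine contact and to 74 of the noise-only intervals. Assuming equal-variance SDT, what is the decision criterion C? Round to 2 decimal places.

H = 57/75 = 0.7600
FA = 74/150 = 0.4933
Φ⁻¹(H) = 0.7063
Φ⁻¹(FA) = -0.0168
c = −½·[z(H) + z(FA)] = −0.5 × (0.7063 + (-0.0168)) = -0.34475

C = -0.34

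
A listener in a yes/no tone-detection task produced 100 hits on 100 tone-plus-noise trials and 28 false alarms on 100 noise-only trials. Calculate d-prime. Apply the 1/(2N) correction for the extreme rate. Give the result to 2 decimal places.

d-prime = 3.16

The hit rate is 100/100 = 1, so apply the 1/(2N) correction: H → 1 − 1/(2·100) = 0.99500.
z(H) = z(0.99500) = 2.576
z(FA) = z(0.28000) = -0.583
d' = 2.576 − (-0.583) = 3.159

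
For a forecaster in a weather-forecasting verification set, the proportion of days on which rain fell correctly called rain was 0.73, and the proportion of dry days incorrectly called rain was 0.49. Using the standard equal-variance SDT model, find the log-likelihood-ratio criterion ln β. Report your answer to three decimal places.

Φ⁻¹(H) = Φ⁻¹(0.73) = 0.6128
Φ⁻¹(FA) = Φ⁻¹(0.49) = -0.0251
ln β = −½·[z(H)² − z(FA)²] = −0.5 × (0.3755 − 0.0006) = -0.18745

ln β = -0.187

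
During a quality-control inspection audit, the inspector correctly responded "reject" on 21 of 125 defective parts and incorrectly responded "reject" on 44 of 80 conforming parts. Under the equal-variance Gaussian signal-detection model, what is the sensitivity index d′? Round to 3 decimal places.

H = 21/125 = 0.1680
FA = 44/80 = 0.5500
z(0.1680) = -0.9621, z(0.5500) = 0.1257
d' = z(H) − z(FA) = -0.9621 − 0.1257 = -1.0878

d′ = -1.088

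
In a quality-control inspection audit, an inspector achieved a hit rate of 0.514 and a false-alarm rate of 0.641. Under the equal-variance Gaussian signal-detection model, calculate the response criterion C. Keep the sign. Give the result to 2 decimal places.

C = -0.20

z(H) = z(0.514) = 0.035
z(FA) = z(0.641) = 0.361
c = −½·[z(H) + z(FA)] = −0.5 × (0.035 + 0.361) = -0.198
c < 0: the inspector has a liberal response bias.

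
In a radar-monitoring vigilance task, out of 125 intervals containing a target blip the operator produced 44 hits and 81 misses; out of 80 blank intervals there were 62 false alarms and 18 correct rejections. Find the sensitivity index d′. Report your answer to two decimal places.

d′ = -1.14

H = 44/125 = 0.3520
FA = 62/80 = 0.7750
z(H) = -0.3799
z(FA) = 0.7554
d' = z(H) − z(FA) = -0.3799 − 0.7554 = -1.1353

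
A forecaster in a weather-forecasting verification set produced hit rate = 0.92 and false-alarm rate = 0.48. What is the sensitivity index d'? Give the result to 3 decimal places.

Φ⁻¹(H) = Φ⁻¹(0.92) = 1.4051
Φ⁻¹(FA) = Φ⁻¹(0.48) = -0.0502
d' = z(H) − z(FA) = 1.4051 − (-0.0502) = 1.4553

d' = 1.455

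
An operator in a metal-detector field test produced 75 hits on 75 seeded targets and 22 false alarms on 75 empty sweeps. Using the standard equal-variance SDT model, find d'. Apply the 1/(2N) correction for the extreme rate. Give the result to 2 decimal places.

d' = 3.02

The hit rate is 75/75 = 1, so apply the 1/(2N) correction: H → 1 − 1/(2·75) = 0.99333.
z(H) = z(0.99333) = 2.475
z(FA) = z(0.29333) = -0.544
d' = 2.475 − (-0.544) = 3.019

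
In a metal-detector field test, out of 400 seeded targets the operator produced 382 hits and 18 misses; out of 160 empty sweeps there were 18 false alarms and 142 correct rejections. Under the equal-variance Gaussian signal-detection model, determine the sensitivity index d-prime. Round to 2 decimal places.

d-prime = 2.91

H = 382/400 = 0.9550
FA = 18/160 = 0.1125
z(0.9550) = 1.695, z(0.1125) = -1.213
d' = z(H) − z(FA) = 1.695 − (-1.213) = 2.908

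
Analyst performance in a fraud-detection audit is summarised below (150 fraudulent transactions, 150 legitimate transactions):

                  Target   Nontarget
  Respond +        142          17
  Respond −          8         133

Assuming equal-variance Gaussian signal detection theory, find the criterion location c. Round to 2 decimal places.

c = -0.20

H = 142/150 = 0.9467
FA = 17/150 = 0.1133
z(H) = 1.6137
z(FA) = -1.2092
c = −½·[z(H) + z(FA)] = −0.5 × (1.6137 + (-1.2092)) = -0.20225
c < 0: the analyst has a liberal response bias.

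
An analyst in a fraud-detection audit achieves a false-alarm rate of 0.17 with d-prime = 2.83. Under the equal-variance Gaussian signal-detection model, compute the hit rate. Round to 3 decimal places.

hit rate = 0.970

z(false-alarm rate) = z(0.17) = -0.9542
z(H) = z(FA) + d' = -0.9542 + 2.83 = 1.8758
hit rate = Φ(1.8758) = 0.9697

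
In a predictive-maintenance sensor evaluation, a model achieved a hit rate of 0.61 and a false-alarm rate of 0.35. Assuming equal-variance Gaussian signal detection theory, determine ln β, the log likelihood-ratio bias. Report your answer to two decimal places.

z(0.61) = 0.279, z(0.35) = -0.385
ln β = −½·[z(H)² − z(FA)²] = −0.5 × (0.078 − 0.148) = 0.035

ln β = 0.04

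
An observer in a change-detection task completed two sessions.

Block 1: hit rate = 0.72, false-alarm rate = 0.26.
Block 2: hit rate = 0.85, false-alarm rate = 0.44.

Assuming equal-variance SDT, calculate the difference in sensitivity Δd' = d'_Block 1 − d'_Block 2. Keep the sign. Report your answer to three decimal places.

Block 1: z(0.72) = 0.5828, z(0.26) = -0.6433, d' = 1.2261
Block 2: z(0.85) = 1.0364, z(0.44) = -0.1510, d' = 1.1874
Δd' = d'_Block 1 − d'_Block 2 = 1.2261 − 1.1874 = 0.0387
Block 1 has the higher sensitivity.

Δd' = 0.039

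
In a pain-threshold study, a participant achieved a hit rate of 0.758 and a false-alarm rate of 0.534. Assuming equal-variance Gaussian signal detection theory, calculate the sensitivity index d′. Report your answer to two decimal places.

z(H) = z(0.758) = 0.6999
z(FA) = z(0.534) = 0.0853
d' = z(H) − z(FA) = 0.6999 − 0.0853 = 0.6146

d′ = 0.61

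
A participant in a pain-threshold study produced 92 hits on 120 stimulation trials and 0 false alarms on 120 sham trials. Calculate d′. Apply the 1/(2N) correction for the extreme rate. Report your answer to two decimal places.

The false-alarm rate is 0/120 = 0, so apply the 1/(2N) correction: FA → 1/(2·120) = 0.00417.
z(H) = z(0.76667) = 0.728
z(FA) = z(0.00417) = -2.638
d' = 0.728 − (-2.638) = 3.366

d′ = 3.37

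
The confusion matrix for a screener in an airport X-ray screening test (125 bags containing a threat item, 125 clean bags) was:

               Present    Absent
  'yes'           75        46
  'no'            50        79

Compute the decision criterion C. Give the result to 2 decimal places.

C = 0.04

H = 75/125 = 0.6000
FA = 46/125 = 0.3680
z(0.6000) = 0.253, z(0.3680) = -0.337
c = −½·[z(H) + z(FA)] = −0.5 × (0.253 + (-0.337)) = 0.042
c > 0: the screener has a conservative response bias.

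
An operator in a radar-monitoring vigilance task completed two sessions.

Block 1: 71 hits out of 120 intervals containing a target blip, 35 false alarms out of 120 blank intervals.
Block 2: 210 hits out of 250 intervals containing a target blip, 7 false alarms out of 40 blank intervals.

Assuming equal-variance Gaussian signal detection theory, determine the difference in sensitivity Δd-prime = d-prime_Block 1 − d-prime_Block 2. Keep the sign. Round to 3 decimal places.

Δd-prime = -1.149

Block 1: z(0.5917) = 0.2319, z(0.2917) = -0.5484, d' = 0.7803
Block 2: z(0.8400) = 0.9945, z(0.1750) = -0.9346, d' = 1.9291
Δd' = d'_Block 1 − d'_Block 2 = 0.7803 − 1.9291 = -1.1488
Block 2 has the higher sensitivity.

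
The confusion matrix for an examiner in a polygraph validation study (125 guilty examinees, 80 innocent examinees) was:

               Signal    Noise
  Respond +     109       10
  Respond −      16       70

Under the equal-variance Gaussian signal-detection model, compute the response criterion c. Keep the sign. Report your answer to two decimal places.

c = 0.01

H = 109/125 = 0.8720
FA = 10/80 = 0.1250
Φ⁻¹(H) = Φ⁻¹(0.8720) = 1.136
Φ⁻¹(FA) = Φ⁻¹(0.1250) = -1.150
c = −½·[z(H) + z(FA)] = −0.5 × (1.136 + (-1.150)) = 0.007
c > 0: the examiner has a conservative response bias.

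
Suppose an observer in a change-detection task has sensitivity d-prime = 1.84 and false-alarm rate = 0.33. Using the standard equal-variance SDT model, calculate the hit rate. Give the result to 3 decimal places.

hit rate = 0.919

z(false-alarm rate) = z(0.33) = -0.4399
z(H) = z(FA) + d' = -0.4399 + 1.84 = 1.4001
hit rate = Φ(1.4001) = 0.9193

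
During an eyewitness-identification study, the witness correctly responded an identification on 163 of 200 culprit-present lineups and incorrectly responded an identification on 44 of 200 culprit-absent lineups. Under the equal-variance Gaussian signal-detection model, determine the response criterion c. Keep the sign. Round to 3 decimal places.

H = 163/200 = 0.8150
FA = 44/200 = 0.2200
z(H) = z(0.8150) = 0.8965
z(FA) = z(0.2200) = -0.7722
c = −½·[z(H) + z(FA)] = −0.5 × (0.8965 + (-0.7722)) = -0.06215

c = -0.062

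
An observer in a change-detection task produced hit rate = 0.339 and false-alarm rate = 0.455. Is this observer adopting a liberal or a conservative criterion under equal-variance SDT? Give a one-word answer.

conservative

z(H) = -0.415, z(FA) = -0.113
c = −½·(z(H) + z(FA)) = 0.264
c > 0 → conservative criterion (biased toward responding “no”).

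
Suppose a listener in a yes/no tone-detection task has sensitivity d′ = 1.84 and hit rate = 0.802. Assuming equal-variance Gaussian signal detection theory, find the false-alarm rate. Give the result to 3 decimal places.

false-alarm rate = 0.161

z(hit rate) = z(0.802) = 0.8488
z(FA) = z(H) − d' = 0.8488 − 1.84 = -0.9912
false-alarm rate = Φ(-0.9912) = 0.1608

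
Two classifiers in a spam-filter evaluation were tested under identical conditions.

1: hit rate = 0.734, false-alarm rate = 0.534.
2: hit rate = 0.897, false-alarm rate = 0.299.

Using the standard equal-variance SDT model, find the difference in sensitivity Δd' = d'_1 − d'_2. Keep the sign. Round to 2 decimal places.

Δd' = -1.25

1: z(0.734) = 0.625, z(0.534) = 0.085, d' = 0.540
2: z(0.897) = 1.265, z(0.299) = -0.527, d' = 1.792
Δd' = d'_1 − d'_2 = 0.540 − 1.792 = -1.252
2 has the higher sensitivity.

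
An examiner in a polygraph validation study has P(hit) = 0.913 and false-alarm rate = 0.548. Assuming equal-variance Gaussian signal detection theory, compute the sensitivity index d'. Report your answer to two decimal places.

z(H) = 1.359
z(FA) = 0.121
d' = z(H) − z(FA) = 1.359 − 0.121 = 1.238

d' = 1.24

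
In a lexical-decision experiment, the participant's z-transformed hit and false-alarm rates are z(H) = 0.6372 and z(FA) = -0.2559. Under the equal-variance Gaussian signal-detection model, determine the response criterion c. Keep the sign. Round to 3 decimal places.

c = -0.191

c = −½·[z(H) + z(FA)] = −½·(0.6372 + (-0.2559)) = -0.19065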